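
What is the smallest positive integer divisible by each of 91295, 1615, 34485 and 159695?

947044209045

lcm(91295, 1615) = 91295·1615/gcd = 147441425/95 = 1552015
lcm(1552015, 34485) = 1552015·34485/gcd = 53521237275/95 = 563381445
lcm(563381445, 159695) = 563381445·159695/gcd = 89969199859275/95 = 947044209045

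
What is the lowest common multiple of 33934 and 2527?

237538

gcd first: 33934 = 13·2527 + 1083; 2527 = 2·1083 + 361; 1083 = 3·361 + 0 → gcd = 361
lcm = 33934·2527/gcd = 85751218/361 = 237538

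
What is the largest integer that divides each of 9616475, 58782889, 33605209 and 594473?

gcd(9616475, 58782889): 58782889 = 6·9616475 + 1084039; 9616475 = 8·1084039 + 944163; 1084039 = 1·944163 + 139876; 944163 = 6·139876 + 104907; 139876 = 1·104907 + 34969; 104907 = 3·34969 + 0 → 34969
gcd(34969, 33605209): 33605209 = 961·34969 + 0 → 34969
gcd(34969, 594473): 594473 = 17·34969 + 0 → 34969

34969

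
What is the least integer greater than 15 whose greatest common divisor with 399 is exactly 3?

gcd(x, 399) = 3 forces 3 | x; write x = 3s. Then gcd(3s, 3·133) = 3·gcd(s, 133), so need gcd(s, 133) = 1.
3s > 15 gives s ≥ 6. The least s ≥ 6 coprime to 133 is 6, so x = 3·6 = 18.

18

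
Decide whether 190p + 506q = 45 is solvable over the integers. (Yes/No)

No

gcd(190, 506): 506 = 2·190 + 126; 190 = 1·126 + 64; 126 = 1·64 + 62; 64 = 1·62 + 2; 62 = 31·2 + 0 → 2
2 does not divide 45, so a solution does not exist.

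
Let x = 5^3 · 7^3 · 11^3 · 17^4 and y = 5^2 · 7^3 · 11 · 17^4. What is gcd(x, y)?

min exponent per shared prime: 5^2 · 7^3 · 11 · 17^4 = 7878118325

7878118325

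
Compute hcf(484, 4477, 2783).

121

gcd(484, 4477): 4477 = 9·484 + 121; 484 = 4·121 + 0 → 121
gcd(121, 2783): 2783 = 23·121 + 0 → 121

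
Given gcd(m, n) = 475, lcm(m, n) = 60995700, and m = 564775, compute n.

51300

Using mn = gcd(m,n)·lcm(m,n) = 475·60995700 = 28972957500, we get n = 28972957500/564775 = 51300.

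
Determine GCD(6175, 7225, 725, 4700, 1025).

25

6175 = 5² · 13 · 19; 7225 = 5² · 17²; 725 = 5² · 29; 4700 = 2² · 5² · 47; 1025 = 5² · 41
gcd takes min exponent of each prime: 5² = 25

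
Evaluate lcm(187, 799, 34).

lcm(187, 799) = 187·799/gcd = 149413/17 = 8789
lcm(8789, 34) = 8789·34/gcd = 298826/17 = 17578

17578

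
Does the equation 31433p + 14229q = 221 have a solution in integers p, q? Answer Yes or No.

gcd(31433, 14229): 31433 = 2·14229 + 2975; 14229 = 4·2975 + 2329; 2975 = 1·2329 + 646; 2329 = 3·646 + 391; 646 = 1·391 + 255; 391 = 1·255 + 136; 255 = 1·136 + 119; 136 = 1·119 + 17; 119 = 7·17 + 0 → 17
17 divides 221, so a solution exists.

Yes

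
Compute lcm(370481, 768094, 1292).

370481 = 17 · 19 · 31 · 37; 768094 = 2 · 17 · 19 · 29 · 41; 1292 = 2² · 17 · 19
lcm takes max exponent of each prime: 2² · 17 · 19 · 29 · 31 · 37 · 41 = 1762007636

1762007636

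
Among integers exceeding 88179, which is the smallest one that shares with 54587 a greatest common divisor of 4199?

Multiples of 4199 above 88179: 4199·22, 4199·23, … . Need the cofactor coprime to 54587/4199 = 13.
Checking s = 22, 23, … the first with gcd(s, 13) = 1 is s = 22, giving 92378.

92378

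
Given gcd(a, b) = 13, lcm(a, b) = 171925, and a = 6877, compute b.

325

Using ab = gcd(a,b)·lcm(a,b) = 13·171925 = 2235025, we get b = 2235025/6877 = 325.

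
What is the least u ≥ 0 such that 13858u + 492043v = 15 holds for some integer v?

gcd(13858, 492043) = 1 (Euclid: 492043 = 35·13858 + 7013; 13858 = 1·7013 + 6845; 7013 = 1·6845 + 168; 6845 = 40·168 + 125; 168 = 1·125 + 43; 125 = 2·43 + 39; 43 = 1·39 + 4; 39 = 9·4 + 3; 4 = 1·3 + 1; 3 = 3·1 + 0), and 1 | 15.
Extended Euclid: 13858·(-125940) + 492043·(3547) = 1. Scale by 15: u₀ = -1889100.
General solution u = u₀ + 492043t; reducing mod 492043 gives u = 79072 (and v = -2227).

79072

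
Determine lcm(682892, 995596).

24281590844

gcd first: 995596 = 1·682892 + 312704; 682892 = 2·312704 + 57484; 312704 = 5·57484 + 25284; 57484 = 2·25284 + 6916; 25284 = 3·6916 + 4536; 6916 = 1·4536 + 2380; 4536 = 1·2380 + 2156; 2380 = 1·2156 + 224; 2156 = 9·224 + 140; 224 = 1·140 + 84; 140 = 1·84 + 56; 84 = 1·56 + 28; 56 = 2·28 + 0 → gcd = 28
lcm = 682892·995596/gcd = 679884543632/28 = 24281590844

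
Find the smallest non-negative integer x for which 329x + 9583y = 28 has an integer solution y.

437

Reduce mod 9583: 329x ≡ 28 (mod 9583). With g = gcd(329, 9583) = 7 dividing 28, divide through: 47x ≡ 4 (mod 1369).
Since gcd(47, 1369) = 1, x ≡ 4·(47)⁻¹ ≡ 437 (mod 1369). Smallest non-negative: 437.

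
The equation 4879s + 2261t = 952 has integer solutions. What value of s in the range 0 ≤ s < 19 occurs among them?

gcd(4879, 2261) = 119 (Euclid: 4879 = 2·2261 + 357; 2261 = 6·357 + 119; 357 = 3·119 + 0), and 119 | 952.
Extended Euclid: 4879·(-6) + 2261·(13) = 119. Scale by 8: s₀ = -48.
General solution s = s₀ + 19k; reducing mod 19 gives s = 9 (and t = -19).

9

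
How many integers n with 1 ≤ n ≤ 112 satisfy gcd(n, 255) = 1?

57

Prime factors of 255: 3, 5, 17. Count integers ≤ 112 divisible by none of them.
By inclusion–exclusion: 112 − ⌊112/3⌋ − ⌊112/5⌋ − ⌊112/17⌋ + ⌊112/15⌋ + ⌊112/51⌋ + ⌊112/85⌋ − ⌊112/255⌋ = 57.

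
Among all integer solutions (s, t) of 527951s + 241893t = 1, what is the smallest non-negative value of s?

148307

Euclid: 527951 = 2·241893 + 44165; 241893 = 5·44165 + 21068; 44165 = 2·21068 + 2029; 21068 = 10·2029 + 778; 2029 = 2·778 + 473; 778 = 1·473 + 305; 473 = 1·305 + 168; 305 = 1·168 + 137; 168 = 1·137 + 31; 137 = 4·31 + 13; 31 = 2·13 + 5; 13 = 2·5 + 3; 5 = 1·3 + 2; 3 = 1·2 + 1; 2 = 2·1 + 0 → gcd = 1; 1 = 1·1.
Back-substitution yields 527951·(-93586) + 241893·(204259) = 1, so one solution is s = -93586·1 = -93586, t = 204259·1 = 204259.
Solutions in s differ by 241893/1 = 241893; the one in [0, 241893) is -93586 mod 241893 = 148307.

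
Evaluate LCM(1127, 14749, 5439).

1127 = 7² · 23; 14749 = 7³ · 43; 5439 = 3 · 7² · 37
lcm takes max exponent of each prime: 3 · 7³ · 23 · 37 · 43 = 37654197

37654197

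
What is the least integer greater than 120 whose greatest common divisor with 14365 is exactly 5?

125

Multiples of 5 above 120: 5·25, 5·26, … . Need the cofactor coprime to 14365/5 = 2873.
Checking s = 25, 26, … the first with gcd(s, 2873) = 1 is s = 25, giving 125.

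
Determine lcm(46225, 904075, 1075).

lcm(46225, 904075) = 46225·904075/gcd = 41790866875/1075 = 38875225
lcm(38875225, 1075) = 38875225·1075/gcd = 41790866875/1075 = 38875225

38875225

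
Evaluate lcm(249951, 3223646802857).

gcd first: 3223646802857 = 12897115·249951 + 11492; 249951 = 21·11492 + 8619; 11492 = 1·8619 + 2873; 8619 = 3·2873 + 0 → gcd = 2873
lcm = 249951·3223646802857/gcd = 805753742020910007/2873 = 280457271848559

280457271848559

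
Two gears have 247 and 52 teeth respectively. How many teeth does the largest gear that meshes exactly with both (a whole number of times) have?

Euclid: 247 = 4·52 + 39; 52 = 1·39 + 13; 39 = 3·13 + 0. Last nonzero remainder: 13.

13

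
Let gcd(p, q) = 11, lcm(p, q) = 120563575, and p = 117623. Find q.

p·q = gcd·lcm = 11·120563575 = 1326199325, so q = 1326199325/117623 = 11275.

11275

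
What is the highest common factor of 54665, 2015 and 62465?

65

54665 = 5 · 13 · 29²; 2015 = 5 · 13 · 31; 62465 = 5 · 13 · 31²
gcd takes min exponent of each prime: 5 · 13 = 65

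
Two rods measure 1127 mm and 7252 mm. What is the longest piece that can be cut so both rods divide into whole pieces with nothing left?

Euclid: 7252 = 6·1127 + 490; 1127 = 2·490 + 147; 490 = 3·147 + 49; 147 = 3·49 + 0. Last nonzero remainder: 49.

49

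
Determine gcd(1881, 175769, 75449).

209

1881 = 3² · 11 · 19; 175769 = 11 · 19 · 29²; 75449 = 11 · 19³
gcd takes min exponent of each prime: 11 · 19 = 209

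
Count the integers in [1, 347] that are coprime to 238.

238 = 2·7·17. Inclusion–exclusion on these primes:
347 − ⌊347/2⌋ − ⌊347/7⌋ − ⌊347/17⌋ + ⌊347/14⌋ + ⌊347/34⌋ + ⌊347/119⌋ − ⌊347/238⌋ = 140

140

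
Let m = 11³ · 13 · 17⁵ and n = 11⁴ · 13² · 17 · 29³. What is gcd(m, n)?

min exponent per shared prime: 11³ · 13 · 17 = 294151

294151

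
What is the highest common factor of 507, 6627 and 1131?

507 = 3 · 13²; 6627 = 3 · 47²; 1131 = 3 · 13 · 29
gcd takes min exponent of each prime: 3 = 3

3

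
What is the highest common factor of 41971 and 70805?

Euclid: 70805 = 1·41971 + 28834; 41971 = 1·28834 + 13137; 28834 = 2·13137 + 2560; 13137 = 5·2560 + 337; 2560 = 7·337 + 201; 337 = 1·201 + 136; 201 = 1·136 + 65; 136 = 2·65 + 6; 65 = 10·6 + 5; 6 = 1·5 + 1; 5 = 5·1 + 0. Last nonzero remainder: 1.

1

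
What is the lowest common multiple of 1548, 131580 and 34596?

1548 = 2² · 3² · 43; 131580 = 2² · 3² · 5 · 17 · 43; 34596 = 2² · 3² · 31²
lcm takes max exponent of each prime: 2² · 3² · 5 · 17 · 31² · 43 = 126448380

126448380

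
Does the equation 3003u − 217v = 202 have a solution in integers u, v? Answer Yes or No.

No

gcd(3003, 217): 3003 = 13·217 + 182; 217 = 1·182 + 35; 182 = 5·35 + 7; 35 = 5·7 + 0 → 7
7 does not divide 202, so a solution does not exist.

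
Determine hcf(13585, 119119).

143

13585 = 5 · 11 · 13 · 19
119119 = 7² · 11 · 13 · 17
Common: 11 · 13 = 143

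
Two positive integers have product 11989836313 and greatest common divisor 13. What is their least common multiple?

Since gcd(a,b)·lcm(a,b) = ab, lcm = 11989836313/13 = 922295101.

922295101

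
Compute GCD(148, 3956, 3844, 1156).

gcd(148, 3956): 3956 = 26·148 + 108; 148 = 1·108 + 40; 108 = 2·40 + 28; 40 = 1·28 + 12; 28 = 2·12 + 4; 12 = 3·4 + 0 → 4
gcd(4, 3844): 3844 = 961·4 + 0 → 4
gcd(4, 1156): 1156 = 289·4 + 0 → 4

4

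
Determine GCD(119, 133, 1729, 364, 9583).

gcd(119, 133): 133 = 1·119 + 14; 119 = 8·14 + 7; 14 = 2·7 + 0 → 7
gcd(7, 1729): 1729 = 247·7 + 0 → 7
gcd(7, 364): 364 = 52·7 + 0 → 7
gcd(7, 9583): 9583 = 1369·7 + 0 → 7

7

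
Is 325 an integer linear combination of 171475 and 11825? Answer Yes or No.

By Bézout, 171475p − 11825q = 325 has integer solutions iff gcd(171475, 11825) | 325.
Euclid: 171475 = 14·11825 + 5925; 11825 = 1·5925 + 5900; 5925 = 1·5900 + 25; 5900 = 236·25 + 0. gcd = 25; 325 mod 25 = 0. Yes.

Yes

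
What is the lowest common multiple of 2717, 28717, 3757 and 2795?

lcm(2717, 28717) = 2717·28717/gcd = 78024089/13 = 6001853
lcm(6001853, 3757) = 6001853·3757/gcd = 22548961721/13 = 1734535517
lcm(1734535517, 2795) = 1734535517·2795/gcd = 4848026770015/13 = 372925136155

372925136155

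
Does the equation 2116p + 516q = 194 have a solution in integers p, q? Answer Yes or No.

No

gcd(2116, 516): 2116 = 4·516 + 52; 516 = 9·52 + 48; 52 = 1·48 + 4; 48 = 12·4 + 0 → 4
4 does not divide 194, so a solution does not exist.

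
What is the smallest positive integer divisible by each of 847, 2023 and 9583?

847 = 7 · 11²; 2023 = 7 · 17²; 9583 = 7 · 37²
lcm takes max exponent of each prime: 7 · 11² · 17² · 37² = 335107927

335107927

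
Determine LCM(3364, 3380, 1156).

3364 = 2² · 29²; 3380 = 2² · 5 · 13²; 1156 = 2² · 17²
lcm takes max exponent of each prime: 2² · 5 · 13² · 17² · 29² = 821505620

821505620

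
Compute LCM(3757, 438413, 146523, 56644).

3757 = 13 · 17²; 438413 = 17² · 37 · 41; 146523 = 3 · 13² · 17²; 56644 = 2² · 7² · 17²
lcm takes max exponent of each prime: 2² · 3 · 7² · 13² · 17² · 37 · 41 = 43565976636

43565976636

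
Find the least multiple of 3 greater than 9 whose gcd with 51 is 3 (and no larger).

51 = 3·17. Any m with gcd(m, 51) = 3 is a multiple of 3, say 3s, with s coprime to 17.
Need s > 9/3, so s ≥ 4. First s ≥ 4 with gcd(s, 17) = 1 is s = 4. Thus m = 3·4 = 12.

12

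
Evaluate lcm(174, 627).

gcd first: 627 = 3·174 + 105; 174 = 1·105 + 69; 105 = 1·69 + 36; 69 = 1·36 + 33; 36 = 1·33 + 3; 33 = 11·3 + 0 → gcd = 3
lcm = 174·627/gcd = 109098/3 = 36366

36366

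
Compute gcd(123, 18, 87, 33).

3

123 = 3 · 41; 18 = 2 · 3²; 87 = 3 · 29; 33 = 3 · 11
gcd takes min exponent of each prime: 3 = 3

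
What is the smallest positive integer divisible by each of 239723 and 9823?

gcd first: 239723 = 24·9823 + 3971; 9823 = 2·3971 + 1881; 3971 = 2·1881 + 209; 1881 = 9·209 + 0 → gcd = 209
lcm = 239723·9823/gcd = 2354799029/209 = 11266981

11266981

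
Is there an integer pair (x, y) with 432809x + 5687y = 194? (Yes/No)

gcd(432809, 5687): 432809 = 76·5687 + 597; 5687 = 9·597 + 314; 597 = 1·314 + 283; 314 = 1·283 + 31; 283 = 9·31 + 4; 31 = 7·4 + 3; 4 = 1·3 + 1; 3 = 3·1 + 0 → 1
1 divides 194, so a solution exists.

Yes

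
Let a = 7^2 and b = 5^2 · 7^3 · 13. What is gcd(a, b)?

min exponent per shared prime: 7^2 = 49

49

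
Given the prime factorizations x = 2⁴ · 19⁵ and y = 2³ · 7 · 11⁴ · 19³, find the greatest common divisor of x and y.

min exponent per shared prime: 2³ · 19³ = 54872

54872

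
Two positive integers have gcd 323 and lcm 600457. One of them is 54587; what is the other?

3553

Using pq = gcd(p,q)·lcm(p,q) = 323·600457 = 193947611, we get q = 193947611/54587 = 3553.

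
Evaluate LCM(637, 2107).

637 = 7² · 13; 2107 = 7² · 43
max exponents: 7² · 13 · 43 = 27391

27391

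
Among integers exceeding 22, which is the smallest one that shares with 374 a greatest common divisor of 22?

44

374 = 22·17. Any a with gcd(a, 374) = 22 is a multiple of 22, say 22s, with s coprime to 17.
Need s > 22/22, so s ≥ 2. First s ≥ 2 with gcd(s, 17) = 1 is s = 2. Thus a = 22·2 = 44.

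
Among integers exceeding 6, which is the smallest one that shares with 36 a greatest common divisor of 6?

Multiples of 6 above 6: 6·2, 6·3, … . Need the cofactor coprime to 36/6 = 6.
Checking s = 2, 3, … the first with gcd(s, 6) = 1 is s = 5, giving 30.

30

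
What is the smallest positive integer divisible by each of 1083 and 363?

131043

1083 = 3 · 19²; 363 = 3 · 11²
max exponents: 3 · 11² · 19² = 131043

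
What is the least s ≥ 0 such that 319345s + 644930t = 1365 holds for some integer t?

7131

Euclid: 644930 = 2·319345 + 6240; 319345 = 51·6240 + 1105; 6240 = 5·1105 + 715; 1105 = 1·715 + 390; 715 = 1·390 + 325; 390 = 1·325 + 65; 325 = 5·65 + 0 → gcd = 65; 1365 = 65·21.
Back-substitution yields 319345·(1757) + 644930·(-870) = 65, so one solution is s = 1757·21 = 36897, t = -870·21 = -18270.
Solutions in s differ by 644930/65 = 9922; the one in [0, 9922) is 36897 mod 9922 = 7131.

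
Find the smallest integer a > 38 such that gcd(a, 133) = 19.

57

Multiples of 19 above 38: 19·3, 19·4, … . Need the cofactor coprime to 133/19 = 7.
Checking s = 3, 4, … the first with gcd(s, 7) = 1 is s = 3, giving 57.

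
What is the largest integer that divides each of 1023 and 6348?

3

Euclid: 6348 = 6·1023 + 210; 1023 = 4·210 + 183; 210 = 1·183 + 27; 183 = 6·27 + 21; 27 = 1·21 + 6; 21 = 3·6 + 3; 6 = 2·3 + 0. Last nonzero remainder: 3.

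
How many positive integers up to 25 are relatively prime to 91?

21

Prime factors of 91: 7, 13. Count integers ≤ 25 divisible by none of them.
By inclusion–exclusion: 25 − ⌊25/7⌋ − ⌊25/13⌋ + ⌊25/91⌋ = 21.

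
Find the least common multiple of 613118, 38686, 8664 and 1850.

613118 = 2 · 11 · 29 · 31²; 38686 = 2 · 23 · 29²; 8664 = 2³ · 3 · 19²; 1850 = 2 · 5² · 37
lcm takes max exponent of each prime: 2³ · 3 · 5² · 11 · 19² · 23 · 29² · 31² · 37 = 1638702366912600

1638702366912600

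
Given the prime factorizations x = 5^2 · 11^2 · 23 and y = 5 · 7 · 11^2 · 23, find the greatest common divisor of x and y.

min exponent per shared prime: 5 · 11^2 · 23 = 13915

13915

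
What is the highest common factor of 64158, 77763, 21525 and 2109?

3

gcd(64158, 77763): 77763 = 1·64158 + 13605; 64158 = 4·13605 + 9738; 13605 = 1·9738 + 3867; 9738 = 2·3867 + 2004; 3867 = 1·2004 + 1863; 2004 = 1·1863 + 141; 1863 = 13·141 + 30; 141 = 4·30 + 21; 30 = 1·21 + 9; 21 = 2·9 + 3; 9 = 3·3 + 0 → 3
gcd(3, 21525): 21525 = 7175·3 + 0 → 3
gcd(3, 2109): 2109 = 703·3 + 0 → 3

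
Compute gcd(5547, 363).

3

5547 = 3 · 43²
363 = 3 · 11²
Common: 3 = 3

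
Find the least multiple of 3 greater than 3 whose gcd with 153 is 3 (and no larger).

153 = 3·51. Any m with gcd(m, 153) = 3 is a multiple of 3, say 3s, with s coprime to 51.
Need s > 3/3, so s ≥ 2. First s ≥ 2 with gcd(s, 51) = 1 is s = 2. Thus m = 3·2 = 6.

6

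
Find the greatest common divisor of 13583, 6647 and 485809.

289

gcd(13583, 6647): 13583 = 2·6647 + 289; 6647 = 23·289 + 0 → 289
gcd(289, 485809): 485809 = 1681·289 + 0 → 289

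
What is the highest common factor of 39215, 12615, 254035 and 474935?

gcd(39215, 12615): 39215 = 3·12615 + 1370; 12615 = 9·1370 + 285; 1370 = 4·285 + 230; 285 = 1·230 + 55; 230 = 4·55 + 10; 55 = 5·10 + 5; 10 = 2·5 + 0 → 5
gcd(5, 254035): 254035 = 50807·5 + 0 → 5
gcd(5, 474935): 474935 = 94987·5 + 0 → 5

5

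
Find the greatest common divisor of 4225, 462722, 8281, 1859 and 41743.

gcd(4225, 462722): 462722 = 109·4225 + 2197; 4225 = 1·2197 + 2028; 2197 = 1·2028 + 169; 2028 = 12·169 + 0 → 169
gcd(169, 8281): 8281 = 49·169 + 0 → 169
gcd(169, 1859): 1859 = 11·169 + 0 → 169
gcd(169, 41743): 41743 = 247·169 + 0 → 169

169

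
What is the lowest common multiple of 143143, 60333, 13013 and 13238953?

143143 = 7 · 11² · 13²; 60333 = 3 · 7 · 13² · 17; 13013 = 7 · 11 · 13²; 13238953 = 7 · 13² · 19² · 31
lcm takes max exponent of each prime: 3 · 7 · 11² · 13² · 17 · 19² · 31 = 81697578963

81697578963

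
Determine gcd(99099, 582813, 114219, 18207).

63

99099 = 3² · 7 · 11² · 13; 582813 = 3² · 7 · 11 · 29²; 114219 = 3² · 7³ · 37; 18207 = 3² · 7 · 17²
gcd takes min exponent of each prime: 3² · 7 = 63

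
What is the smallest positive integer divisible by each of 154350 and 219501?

154350 = 2 · 3² · 5² · 7³; 219501 = 3² · 29³
max exponents: 2 · 3² · 5² · 7³ · 29³ = 3764442150

3764442150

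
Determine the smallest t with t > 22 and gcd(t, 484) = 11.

gcd(t, 484) = 11 forces 11 | t; write t = 11s. Then gcd(11s, 11·44) = 11·gcd(s, 44), so need gcd(s, 44) = 1.
11s > 22 gives s ≥ 3. The least s ≥ 3 coprime to 44 is 3, so t = 11·3 = 33.

33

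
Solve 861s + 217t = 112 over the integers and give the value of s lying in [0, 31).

15

gcd(861, 217) = 7 (Euclid: 861 = 3·217 + 210; 217 = 1·210 + 7; 210 = 30·7 + 0), and 7 | 112.
Extended Euclid: 861·(-1) + 217·(4) = 7. Scale by 16: s₀ = -16.
General solution s = s₀ + 31k; reducing mod 31 gives s = 15 (and t = -59).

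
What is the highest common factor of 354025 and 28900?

7225

Euclid: 354025 = 12·28900 + 7225; 28900 = 4·7225 + 0. Last nonzero remainder: 7225.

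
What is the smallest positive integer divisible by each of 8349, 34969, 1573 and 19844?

5144219652

lcm(8349, 34969) = 8349·34969/gcd = 291956181/121 = 2412861
lcm(2412861, 1573) = 2412861·1573/gcd = 3795430353/121 = 31367193
lcm(31367193, 19844) = 31367193·19844/gcd = 622450577892/121 = 5144219652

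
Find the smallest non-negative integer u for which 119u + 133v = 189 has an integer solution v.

Euclid: 133 = 1·119 + 14; 119 = 8·14 + 7; 14 = 2·7 + 0 → gcd = 7; 189 = 7·27.
Back-substitution yields 119·(9) + 133·(-8) = 7, so one solution is u = 9·27 = 243, v = -8·27 = -216.
Solutions in u differ by 133/7 = 19; the one in [0, 19) is 243 mod 19 = 15.

15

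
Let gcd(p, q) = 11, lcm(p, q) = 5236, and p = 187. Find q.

Using pq = gcd(p,q)·lcm(p,q) = 11·5236 = 57596, we get q = 57596/187 = 308.

308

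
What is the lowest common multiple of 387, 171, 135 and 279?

3419145

lcm(387, 171) = 387·171/gcd = 66177/9 = 7353
lcm(7353, 135) = 7353·135/gcd = 992655/9 = 110295
lcm(110295, 279) = 110295·279/gcd = 30772305/9 = 3419145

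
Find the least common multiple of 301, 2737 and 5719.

2236129

301 = 7 · 43; 2737 = 7 · 17 · 23; 5719 = 7 · 19 · 43
lcm takes max exponent of each prime: 7 · 17 · 19 · 23 · 43 = 2236129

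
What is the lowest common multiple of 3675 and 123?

3675 = 3 · 5² · 7²; 123 = 3 · 41
max exponents: 3 · 5² · 7² · 41 = 150675

150675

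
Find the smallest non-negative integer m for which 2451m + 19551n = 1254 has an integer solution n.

Euclid: 19551 = 7·2451 + 2394; 2451 = 1·2394 + 57; 2394 = 42·57 + 0 → gcd = 57; 1254 = 57·22.
Back-substitution yields 2451·(8) + 19551·(-1) = 57, so one solution is m = 8·22 = 176, n = -1·22 = -22.
Solutions in m differ by 19551/57 = 343; the one in [0, 343) is 176 mod 343 = 176.

176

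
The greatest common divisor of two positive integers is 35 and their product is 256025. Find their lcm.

7315

Since gcd(u,v)·lcm(u,v) = uv, lcm = 256025/35 = 7315.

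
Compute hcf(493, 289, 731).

17

493 = 17 · 29; 289 = 17²; 731 = 17 · 43
gcd takes min exponent of each prime: 17 = 17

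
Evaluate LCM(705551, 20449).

705551 = 7³ · 11² · 17; 20449 = 11² · 13²
max exponents: 7³ · 11² · 13² · 17 = 119238119

119238119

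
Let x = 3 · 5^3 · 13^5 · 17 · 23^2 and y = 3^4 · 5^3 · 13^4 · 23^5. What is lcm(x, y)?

max exponent per prime: 3^4 · 5^3 · 13^5 · 17 · 23^5 = 411339006595515375

411339006595515375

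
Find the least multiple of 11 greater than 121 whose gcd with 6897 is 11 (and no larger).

gcd(x, 6897) = 11 forces 11 | x; write x = 11s. Then gcd(11s, 11·627) = 11·gcd(s, 627), so need gcd(s, 627) = 1.
11s > 121 gives s ≥ 12. The least s ≥ 12 coprime to 627 is 13, so x = 11·13 = 143.

143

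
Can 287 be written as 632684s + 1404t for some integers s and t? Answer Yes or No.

No

gcd(632684, 1404): 632684 = 450·1404 + 884; 1404 = 1·884 + 520; 884 = 1·520 + 364; 520 = 1·364 + 156; 364 = 2·156 + 52; 156 = 3·52 + 0 → 52
52 does not divide 287, so a solution does not exist.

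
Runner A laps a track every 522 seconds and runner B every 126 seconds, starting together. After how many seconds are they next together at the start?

3654

522 = 2 · 3² · 29; 126 = 2 · 3² · 7
max exponents: 2 · 3² · 7 · 29 = 3654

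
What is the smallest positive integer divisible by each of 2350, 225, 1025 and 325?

2350 = 2 · 5² · 47; 225 = 3² · 5²; 1025 = 5² · 41; 325 = 5² · 13
lcm takes max exponent of each prime: 2 · 3² · 5² · 13 · 41 · 47 = 11272950

11272950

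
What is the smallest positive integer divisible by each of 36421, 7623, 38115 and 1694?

36421 = 7 · 11² · 43; 7623 = 3² · 7 · 11²; 38115 = 3² · 5 · 7 · 11²; 1694 = 2 · 7 · 11²
lcm takes max exponent of each prime: 2 · 3² · 5 · 7 · 11² · 43 = 3277890

3277890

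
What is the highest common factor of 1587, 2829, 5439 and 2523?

3

1587 = 3 · 23²; 2829 = 3 · 23 · 41; 5439 = 3 · 7² · 37; 2523 = 3 · 29²
gcd takes min exponent of each prime: 3 = 3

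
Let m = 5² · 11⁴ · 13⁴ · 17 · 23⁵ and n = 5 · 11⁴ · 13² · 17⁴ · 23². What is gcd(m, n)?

111258203485

min exponent per shared prime: 5 · 11⁴ · 13² · 17 · 23² = 111258203485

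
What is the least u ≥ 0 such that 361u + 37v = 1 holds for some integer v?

gcd(361, 37) = 1 (Euclid: 361 = 9·37 + 28; 37 = 1·28 + 9; 28 = 3·9 + 1; 9 = 9·1 + 0), and 1 | 1.
Extended Euclid: 361·(4) + 37·(-39) = 1. Scale by 1: u₀ = 4.
General solution u = u₀ + 37t; reducing mod 37 gives u = 4 (and v = -39).

4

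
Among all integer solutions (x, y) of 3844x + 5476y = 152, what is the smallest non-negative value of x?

gcd(3844, 5476) = 4 (Euclid: 5476 = 1·3844 + 1632; 3844 = 2·1632 + 580; 1632 = 2·580 + 472; 580 = 1·472 + 108; 472 = 4·108 + 40; 108 = 2·40 + 28; 40 = 1·28 + 12; 28 = 2·12 + 4; 12 = 3·4 + 0), and 4 | 152.
Extended Euclid: 3844·(406) + 5476·(-285) = 4. Scale by 38: x₀ = 15428.
General solution x = x₀ + 1369t; reducing mod 1369 gives x = 369 (and y = -259).

369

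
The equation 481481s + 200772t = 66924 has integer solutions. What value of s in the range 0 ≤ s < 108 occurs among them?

36

gcd(481481, 200772) = 1859 (Euclid: 481481 = 2·200772 + 79937; 200772 = 2·79937 + 40898; 79937 = 1·40898 + 39039; 40898 = 1·39039 + 1859; 39039 = 21·1859 + 0), and 1859 | 66924.
Extended Euclid: 481481·(-5) + 200772·(12) = 1859. Scale by 36: s₀ = -180.
General solution s = s₀ + 108k; reducing mod 108 gives s = 36 (and t = -86).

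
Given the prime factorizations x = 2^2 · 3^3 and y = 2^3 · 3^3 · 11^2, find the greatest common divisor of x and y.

108

min exponent per shared prime: 2^2 · 3^3 = 108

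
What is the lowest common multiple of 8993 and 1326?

8993 = 17 · 23²; 1326 = 2 · 3 · 13 · 17
max exponents: 2 · 3 · 13 · 17 · 23² = 701454

701454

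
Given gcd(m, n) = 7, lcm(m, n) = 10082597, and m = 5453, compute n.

m·n = gcd·lcm = 7·10082597 = 70578179, so n = 70578179/5453 = 12943.

12943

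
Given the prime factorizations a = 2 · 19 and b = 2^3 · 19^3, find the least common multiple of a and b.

max exponent per prime: 2^3 · 19^3 = 54872

54872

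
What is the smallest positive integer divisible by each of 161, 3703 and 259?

137011

161 = 7 · 23; 3703 = 7 · 23²; 259 = 7 · 37
lcm takes max exponent of each prime: 7 · 23² · 37 = 137011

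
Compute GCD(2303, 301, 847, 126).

gcd(2303, 301): 2303 = 7·301 + 196; 301 = 1·196 + 105; 196 = 1·105 + 91; 105 = 1·91 + 14; 91 = 6·14 + 7; 14 = 2·7 + 0 → 7
gcd(7, 847): 847 = 121·7 + 0 → 7
gcd(7, 126): 126 = 18·7 + 0 → 7

7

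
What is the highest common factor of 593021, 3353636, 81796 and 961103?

gcd(593021, 3353636): 3353636 = 5·593021 + 388531; 593021 = 1·388531 + 204490; 388531 = 1·204490 + 184041; 204490 = 1·184041 + 20449; 184041 = 9·20449 + 0 → 20449
gcd(20449, 81796): 81796 = 4·20449 + 0 → 20449
gcd(20449, 961103): 961103 = 47·20449 + 0 → 20449

20449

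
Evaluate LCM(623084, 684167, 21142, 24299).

623084 = 2² · 7² · 11 · 17²; 684167 = 11 · 37 · 41²; 21142 = 2 · 11 · 31²; 24299 = 11 · 47²
lcm takes max exponent of each prime: 2² · 7² · 11 · 17² · 31² · 37 · 41² · 47² = 82268795781116252

82268795781116252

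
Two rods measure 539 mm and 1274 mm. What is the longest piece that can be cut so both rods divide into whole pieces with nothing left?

49

539 = 7² · 11
1274 = 2 · 7² · 13
Common: 7² = 49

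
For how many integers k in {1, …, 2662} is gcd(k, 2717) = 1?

2116

2717 = 11·13·19. Inclusion–exclusion on these primes:
2662 − ⌊2662/11⌋ − ⌊2662/13⌋ − ⌊2662/19⌋ + ⌊2662/143⌋ + ⌊2662/209⌋ + ⌊2662/247⌋ − ⌊2662/2717⌋ = 2116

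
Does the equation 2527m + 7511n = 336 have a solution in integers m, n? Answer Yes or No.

By Bézout, 2527m + 7511n = 336 has integer solutions iff gcd(2527, 7511) | 336.
Euclid: 7511 = 2·2527 + 2457; 2527 = 1·2457 + 70; 2457 = 35·70 + 7; 70 = 10·7 + 0. gcd = 7; 336 mod 7 = 0. Yes.

Yes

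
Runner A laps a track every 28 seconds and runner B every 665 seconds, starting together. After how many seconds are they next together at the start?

28 = 2² · 7; 665 = 5 · 7 · 19
max exponents: 2² · 5 · 7 · 19 = 2660

2660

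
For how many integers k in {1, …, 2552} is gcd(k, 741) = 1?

1488

741 = 3·13·19. Inclusion–exclusion on these primes:
2552 − ⌊2552/3⌋ − ⌊2552/13⌋ − ⌊2552/19⌋ + ⌊2552/39⌋ + ⌊2552/57⌋ + ⌊2552/247⌋ − ⌊2552/741⌋ = 1488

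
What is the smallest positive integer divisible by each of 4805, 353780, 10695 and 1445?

4805 = 5 · 31²; 353780 = 2² · 5 · 7² · 19²; 10695 = 3 · 5 · 23 · 31; 1445 = 5 · 17²
lcm takes max exponent of each prime: 2² · 3 · 5 · 7² · 17² · 19² · 23 · 31² = 6779592627780

6779592627780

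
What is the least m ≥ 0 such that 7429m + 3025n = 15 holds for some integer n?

2685

gcd(7429, 3025) = 1 (Euclid: 7429 = 2·3025 + 1379; 3025 = 2·1379 + 267; 1379 = 5·267 + 44; 267 = 6·44 + 3; 44 = 14·3 + 2; 3 = 1·2 + 1; 2 = 2·1 + 0), and 1 | 15.
Extended Euclid: 7429·(-1031) + 3025·(2532) = 1. Scale by 15: m₀ = -15465.
General solution m = m₀ + 3025t; reducing mod 3025 gives m = 2685 (and n = -6594).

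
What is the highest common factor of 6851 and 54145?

221

Euclid: 54145 = 7·6851 + 6188; 6851 = 1·6188 + 663; 6188 = 9·663 + 221; 663 = 3·221 + 0. Last nonzero remainder: 221.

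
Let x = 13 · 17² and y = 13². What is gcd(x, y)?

min exponent per shared prime: 13 = 13

13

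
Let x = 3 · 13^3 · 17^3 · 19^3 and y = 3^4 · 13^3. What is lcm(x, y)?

5996842500519

max exponent per prime: 3^4 · 13^3 · 17^3 · 19^3 = 5996842500519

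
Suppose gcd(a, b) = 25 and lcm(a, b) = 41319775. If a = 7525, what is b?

137275

a·b = gcd·lcm = 25·41319775 = 1032994375, so b = 1032994375/7525 = 137275.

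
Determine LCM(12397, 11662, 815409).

lcm(12397, 11662) = 12397·11662/gcd = 144573814/49 = 2950486
lcm(2950486, 815409) = 2950486·815409/gcd = 2405852838774/49 = 49099037526

49099037526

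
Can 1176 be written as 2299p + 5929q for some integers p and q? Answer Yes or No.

No

By Bézout, 2299p + 5929q = 1176 has integer solutions iff gcd(2299, 5929) | 1176.
Euclid: 5929 = 2·2299 + 1331; 2299 = 1·1331 + 968; 1331 = 1·968 + 363; 968 = 2·363 + 242; 363 = 1·242 + 121; 242 = 2·121 + 0. gcd = 121; 1176 mod 121 = 87. No.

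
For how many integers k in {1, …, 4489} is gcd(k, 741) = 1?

2617

Prime factors of 741: 3, 13, 19. Count integers ≤ 4489 divisible by none of them.
By inclusion–exclusion: 4489 − ⌊4489/3⌋ − ⌊4489/13⌋ − ⌊4489/19⌋ + ⌊4489/39⌋ + ⌊4489/57⌋ + ⌊4489/247⌋ − ⌊4489/741⌋ = 2617.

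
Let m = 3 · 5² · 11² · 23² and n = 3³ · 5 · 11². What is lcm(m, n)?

max exponent per prime: 3³ · 5² · 11² · 23² = 43206075

43206075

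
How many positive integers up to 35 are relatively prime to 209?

209 = 11·19. Inclusion–exclusion on these primes:
35 − ⌊35/11⌋ − ⌊35/19⌋ + ⌊35/209⌋ = 31

31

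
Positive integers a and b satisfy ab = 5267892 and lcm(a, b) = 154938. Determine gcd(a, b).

From gcd × lcm = ab: gcd = 5267892 / 154938 = 34.

34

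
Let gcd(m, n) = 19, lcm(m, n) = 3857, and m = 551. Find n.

133

Using mn = gcd(m,n)·lcm(m,n) = 19·3857 = 73283, we get n = 73283/551 = 133.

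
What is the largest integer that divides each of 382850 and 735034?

382850 = 2 · 5² · 13 · 19 · 31
735034 = 2 · 19 · 23 · 29²
Common: 2 · 19 = 38

38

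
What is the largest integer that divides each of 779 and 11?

Euclid: 779 = 70·11 + 9; 11 = 1·9 + 2; 9 = 4·2 + 1; 2 = 2·1 + 0. Last nonzero remainder: 1.

1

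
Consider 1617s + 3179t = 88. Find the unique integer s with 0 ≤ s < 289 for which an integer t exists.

61

Reduce mod 3179: 1617s ≡ 88 (mod 3179). With g = gcd(1617, 3179) = 11 dividing 88, divide through: 147s ≡ 8 (mod 289).
Since gcd(147, 289) = 1, s ≡ 8·(147)⁻¹ ≡ 61 (mod 289). Smallest non-negative: 61.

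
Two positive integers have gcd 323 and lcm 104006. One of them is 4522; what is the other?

m·n = gcd·lcm = 323·104006 = 33593938, so n = 33593938/4522 = 7429.

7429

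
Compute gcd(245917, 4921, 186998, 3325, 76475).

133

gcd(245917, 4921): 245917 = 49·4921 + 4788; 4921 = 1·4788 + 133; 4788 = 36·133 + 0 → 133
gcd(133, 186998): 186998 = 1406·133 + 0 → 133
gcd(133, 3325): 3325 = 25·133 + 0 → 133
gcd(133, 76475): 76475 = 575·133 + 0 → 133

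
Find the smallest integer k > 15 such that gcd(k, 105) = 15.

gcd(k, 105) = 15 forces 15 | k; write k = 15s. Then gcd(15s, 15·7) = 15·gcd(s, 7), so need gcd(s, 7) = 1.
15s > 15 gives s ≥ 2. The least s ≥ 2 coprime to 7 is 2, so k = 15·2 = 30.

30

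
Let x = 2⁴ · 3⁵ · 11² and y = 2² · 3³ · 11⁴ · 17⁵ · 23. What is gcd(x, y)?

13068

min exponent per shared prime: 2² · 3³ · 11² = 13068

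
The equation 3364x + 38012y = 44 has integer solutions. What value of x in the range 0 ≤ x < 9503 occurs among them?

3582

Reduce mod 38012: 3364x ≡ 44 (mod 38012). With g = gcd(3364, 38012) = 4 dividing 44, divide through: 841x ≡ 11 (mod 9503).
Since gcd(841, 9503) = 1, x ≡ 11·(841)⁻¹ ≡ 3582 (mod 9503). Smallest non-negative: 3582.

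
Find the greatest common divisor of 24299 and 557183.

11

24299 = 11 · 47²
557183 = 11 · 37³
Common: 11 = 11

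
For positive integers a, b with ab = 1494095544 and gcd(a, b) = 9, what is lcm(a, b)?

166010616

For any two positive integers, gcd × lcm equals their product. Hence lcm = 1494095544 / 9 = 166010616.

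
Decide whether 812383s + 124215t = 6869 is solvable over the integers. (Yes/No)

gcd(812383, 124215): 812383 = 6·124215 + 67093; 124215 = 1·67093 + 57122; 67093 = 1·57122 + 9971; 57122 = 5·9971 + 7267; 9971 = 1·7267 + 2704; 7267 = 2·2704 + 1859; 2704 = 1·1859 + 845; 1859 = 2·845 + 169; 845 = 5·169 + 0 → 169
169 does not divide 6869, so a solution does not exist.

No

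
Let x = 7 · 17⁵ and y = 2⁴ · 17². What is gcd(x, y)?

min exponent per shared prime: 17² = 289

289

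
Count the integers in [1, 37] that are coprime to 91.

91 = 7·13. Inclusion–exclusion on these primes:
37 − ⌊37/7⌋ − ⌊37/13⌋ + ⌊37/91⌋ = 30

30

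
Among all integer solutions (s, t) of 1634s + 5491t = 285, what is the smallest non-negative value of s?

gcd(1634, 5491) = 19 (Euclid: 5491 = 3·1634 + 589; 1634 = 2·589 + 456; 589 = 1·456 + 133; 456 = 3·133 + 57; 133 = 2·57 + 19; 57 = 3·19 + 0), and 19 | 285.
Extended Euclid: 1634·(-84) + 5491·(25) = 19. Scale by 15: s₀ = -1260.
General solution s = s₀ + 289k; reducing mod 289 gives s = 185 (and t = -55).

185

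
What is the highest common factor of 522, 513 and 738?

gcd(522, 513): 522 = 1·513 + 9; 513 = 57·9 + 0 → 9
gcd(9, 738): 738 = 82·9 + 0 → 9

9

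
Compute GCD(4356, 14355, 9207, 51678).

gcd(4356, 14355): 14355 = 3·4356 + 1287; 4356 = 3·1287 + 495; 1287 = 2·495 + 297; 495 = 1·297 + 198; 297 = 1·198 + 99; 198 = 2·99 + 0 → 99
gcd(99, 9207): 9207 = 93·99 + 0 → 99
gcd(99, 51678): 51678 = 522·99 + 0 → 99

99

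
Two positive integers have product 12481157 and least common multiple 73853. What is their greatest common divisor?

169

gcd·lcm = product, so gcd = 12481157/73853 = 169.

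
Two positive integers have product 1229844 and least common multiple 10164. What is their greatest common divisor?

From gcd × lcm = pq: gcd = 1229844 / 10164 = 121.

121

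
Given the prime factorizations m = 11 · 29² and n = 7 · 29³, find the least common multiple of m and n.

max exponent per prime: 7 · 11 · 29³ = 1877953

1877953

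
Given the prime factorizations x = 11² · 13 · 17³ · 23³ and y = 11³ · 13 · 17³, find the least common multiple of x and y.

1034312277713

max exponent per prime: 11³ · 13 · 17³ · 23³ = 1034312277713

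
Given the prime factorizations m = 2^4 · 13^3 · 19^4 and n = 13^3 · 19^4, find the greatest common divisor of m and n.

286315237

min exponent per shared prime: 13^3 · 19^4 = 286315237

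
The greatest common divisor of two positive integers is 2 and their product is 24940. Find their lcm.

For any two positive integers, gcd × lcm equals their product. Hence lcm = 24940 / 2 = 12470.

12470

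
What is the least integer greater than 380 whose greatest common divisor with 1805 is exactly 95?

475

1805 = 95·19. Any m with gcd(m, 1805) = 95 is a multiple of 95, say 95s, with s coprime to 19.
Need s > 380/95, so s ≥ 5. First s ≥ 5 with gcd(s, 19) = 1 is s = 5. Thus m = 95·5 = 475.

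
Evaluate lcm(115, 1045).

24035

115 = 5 · 23; 1045 = 5 · 11 · 19
max exponents: 5 · 11 · 19 · 23 = 24035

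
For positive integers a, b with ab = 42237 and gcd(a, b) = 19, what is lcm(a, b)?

For any two positive integers, gcd × lcm equals their product. Hence lcm = 42237 / 19 = 2223.

2223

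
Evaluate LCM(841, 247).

207727

gcd first: 841 = 3·247 + 100; 247 = 2·100 + 47; 100 = 2·47 + 6; 47 = 7·6 + 5; 6 = 1·5 + 1; 5 = 5·1 + 0 → gcd = 1
lcm = 841·247/gcd = 207727/1 = 207727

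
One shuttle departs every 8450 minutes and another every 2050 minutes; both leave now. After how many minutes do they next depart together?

346450

gcd first: 8450 = 4·2050 + 250; 2050 = 8·250 + 50; 250 = 5·50 + 0 → gcd = 50
lcm = 8450·2050/gcd = 17322500/50 = 346450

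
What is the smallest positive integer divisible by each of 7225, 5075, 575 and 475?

640936975

7225 = 5² · 17²; 5075 = 5² · 7 · 29; 575 = 5² · 23; 475 = 5² · 19
lcm takes max exponent of each prime: 5² · 7 · 17² · 19 · 23 · 29 = 640936975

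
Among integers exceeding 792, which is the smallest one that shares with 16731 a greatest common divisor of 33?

gcd(a, 16731) = 33 forces 33 | a; write a = 33s. Then gcd(33s, 33·507) = 33·gcd(s, 507), so need gcd(s, 507) = 1.
33s > 792 gives s ≥ 25. The least s ≥ 25 coprime to 507 is 25, so a = 33·25 = 825.

825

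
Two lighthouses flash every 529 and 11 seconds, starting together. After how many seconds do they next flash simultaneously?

gcd first: 529 = 48·11 + 1; 11 = 11·1 + 0 → gcd = 1
lcm = 529·11/gcd = 5819/1 = 5819

5819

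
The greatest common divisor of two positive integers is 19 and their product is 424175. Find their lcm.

Since gcd(u,v)·lcm(u,v) = uv, lcm = 424175/19 = 22325.

22325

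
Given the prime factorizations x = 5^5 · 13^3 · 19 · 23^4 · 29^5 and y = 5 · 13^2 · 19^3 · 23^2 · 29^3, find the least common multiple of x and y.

max exponent per prime: 5^5 · 13^3 · 19^3 · 23^4 · 29^5 = 270297615841809596584375

270297615841809596584375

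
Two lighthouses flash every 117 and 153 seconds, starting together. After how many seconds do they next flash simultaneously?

117 = 3² · 13; 153 = 3² · 17
max exponents: 3² · 13 · 17 = 1989

1989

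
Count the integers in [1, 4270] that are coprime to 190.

190 = 2·5·19. Inclusion–exclusion on these primes:
4270 − ⌊4270/2⌋ − ⌊4270/5⌋ − ⌊4270/19⌋ + ⌊4270/10⌋ + ⌊4270/38⌋ + ⌊4270/95⌋ − ⌊4270/190⌋ = 1618

1618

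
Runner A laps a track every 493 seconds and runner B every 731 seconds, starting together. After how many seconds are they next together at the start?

gcd first: 731 = 1·493 + 238; 493 = 2·238 + 17; 238 = 14·17 + 0 → gcd = 17
lcm = 493·731/gcd = 360383/17 = 21199

21199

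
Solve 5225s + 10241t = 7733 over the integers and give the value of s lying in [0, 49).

25

gcd(5225, 10241) = 209 (Euclid: 10241 = 1·5225 + 5016; 5225 = 1·5016 + 209; 5016 = 24·209 + 0), and 209 | 7733.
Extended Euclid: 5225·(2) + 10241·(-1) = 209. Scale by 37: s₀ = 74.
General solution s = s₀ + 49k; reducing mod 49 gives s = 25 (and t = -12).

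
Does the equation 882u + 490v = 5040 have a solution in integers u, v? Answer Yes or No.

gcd(882, 490): 882 = 1·490 + 392; 490 = 1·392 + 98; 392 = 4·98 + 0 → 98
98 does not divide 5040, so a solution does not exist.

No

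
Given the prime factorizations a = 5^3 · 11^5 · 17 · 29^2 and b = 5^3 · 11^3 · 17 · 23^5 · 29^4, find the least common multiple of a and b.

1557950058516071757625

max exponent per prime: 5^3 · 11^5 · 17 · 23^5 · 29^4 = 1557950058516071757625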